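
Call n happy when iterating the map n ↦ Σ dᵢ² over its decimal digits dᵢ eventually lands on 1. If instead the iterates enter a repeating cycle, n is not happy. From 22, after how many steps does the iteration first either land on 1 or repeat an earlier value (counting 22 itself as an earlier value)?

14

22 → 2² + 2² = 4 + 4 = 8
8 → 8² = 64
64 → 6² + 4² = 36 + 16 = 52
52 → 5² + 2² = 25 + 4 = 29
29 → 2² + 9² = 4 + 81 = 85
85 → 8² + 5² = 64 + 25 = 89
89 → 8² + 9² = 64 + 81 = 145
145 → 1² + 4² + 5² = 1 + 16 + 25 = 42
42 → 4² + 2² = 16 + 4 = 20
20 → 2² + 0² = 4 + 0 = 4
4 → 4² = 16
16 → 1² + 6² = 1 + 36 = 37
37 → 3² + 7² = 9 + 49 = 58
58 → 5² + 8² = 25 + 64 = 89  — 89 repeats.
That took 14 steps.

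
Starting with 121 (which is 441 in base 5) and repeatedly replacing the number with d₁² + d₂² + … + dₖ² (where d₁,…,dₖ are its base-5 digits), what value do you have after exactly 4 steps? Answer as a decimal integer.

121 = (4,4,1)_5 → 4² + 4² + 1² = 33
33 = (1,1,3)_5 → 1² + 1² + 3² = 11
11 = (2,1)_5 → 2² + 1² = 5
5 = (1,0)_5 → 1² + 0² = 1

1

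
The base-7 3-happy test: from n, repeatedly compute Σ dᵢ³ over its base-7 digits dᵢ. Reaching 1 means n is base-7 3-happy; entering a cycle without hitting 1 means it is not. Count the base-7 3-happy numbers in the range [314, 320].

1

314: 314 → 440 → 434 → 218 → 92 → 218  (repeats 218)
315: 315 → 243 → 405 → 219 → 99 → 9 → 9  (repeats 9)
316: 316 → 244 → 496 → 244  (repeats 244)
317: 317 → 251 → 341 → 557 → 137 → 197 → 65 → 17 → 35 → 125 → 251  (repeats 251)
318: 318 → 270 → 216 → 288 → 342 → 648 → 282 → 258 → 342  (repeats 342)
319: 319 → 307 → 433 → 343 → 1  (reaches 1)
320: 320 → 368 → 92 → 218 → 92  (repeats 92)
base-7 3-happy: 319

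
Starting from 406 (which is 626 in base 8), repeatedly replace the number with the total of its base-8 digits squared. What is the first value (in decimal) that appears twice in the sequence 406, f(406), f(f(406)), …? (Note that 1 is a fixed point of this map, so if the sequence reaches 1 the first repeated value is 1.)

406 = (6,2,6)_8 → 76
76 = (1,1,4)_8 → 18
18 = (2,2)_8 → 8
8 = (1,0)_8 → 1  — reached the fixed point 1.
1 → 1, so 1 is the first repeated value.

1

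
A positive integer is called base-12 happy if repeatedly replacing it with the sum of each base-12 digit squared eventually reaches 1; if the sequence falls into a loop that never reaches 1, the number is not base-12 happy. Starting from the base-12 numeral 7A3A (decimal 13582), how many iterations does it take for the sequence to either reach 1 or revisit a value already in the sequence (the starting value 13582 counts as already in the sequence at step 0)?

12

13582 = (7,10,3,10)_12 → 7² + 10² + 3² + 10² = 258
258 = (1,9,6)_12 → 1² + 9² + 6² = 118
118 = (9,10)_12 → 9² + 10² = 181
181 = (1,3,1)_12 → 1² + 3² + 1² = 11
11 = (11)_12 → 11² = 121
121 = (10,1)_12 → 10² + 1² = 101
101 = (8,5)_12 → 8² + 5² = 89
89 = (7,5)_12 → 7² + 5² = 74
74 = (6,2)_12 → 6² + 2² = 40
40 = (3,4)_12 → 3² + 4² = 25
25 = (2,1)_12 → 2² + 1² = 5
5 = (5)_12 → 5² = 25  — 25 repeats.
That took 12 steps.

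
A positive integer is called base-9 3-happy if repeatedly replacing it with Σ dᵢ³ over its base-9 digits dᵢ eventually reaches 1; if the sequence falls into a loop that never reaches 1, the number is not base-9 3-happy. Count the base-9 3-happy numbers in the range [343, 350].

1

343: 343 → 73 → 513 → 243 → 27 → 27  — not base-9 3-happy
344: 344 → 80 → 1024 → 496 → 218 → 232 → 694 → 638 → 1198 → 470 → 476 → 980 → 540 → 432 → 152 → 856 → 128 → 134 → 638  — not base-9 3-happy
345: 345 → 99 → 9 → 1  — base-9 3-happy
346: 346 → 136 → 218 → 232 → 694 → 638 → 1198 → 470 → 476 → 980 → 540 → 432 → 152 → 856 → 128 → 134 → 638  — not base-9 3-happy
347: 347 → 197 → 547 → 775 → 127 → 127  — not base-9 3-happy
348: 348 → 288 → 152 → 856 → 128 → 134 → 638 → 1198 → 470 → 476 → 980 → 540 → 432 → 152  — not base-9 3-happy
349: 349 → 415 → 127 → 127  — not base-9 3-happy
350: 350 → 584 → 856 → 128 → 134 → 638 → 1198 → 470 → 476 → 980 → 540 → 432 → 152 → 856  — not base-9 3-happy
base-9 3-happy: 345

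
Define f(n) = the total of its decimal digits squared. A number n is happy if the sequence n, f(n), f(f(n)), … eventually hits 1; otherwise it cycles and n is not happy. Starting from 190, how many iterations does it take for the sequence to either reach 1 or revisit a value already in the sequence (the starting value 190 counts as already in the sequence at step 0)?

190 → 1² + 9² + 0² = 1 + 81 + 0 = 82
82 → 8² + 2² = 64 + 4 = 68
68 → 6² + 8² = 36 + 64 = 100
100 → 1² + 0² + 0² = 1 + 0 + 0 = 1  — reached 1.
That took 4 steps.

4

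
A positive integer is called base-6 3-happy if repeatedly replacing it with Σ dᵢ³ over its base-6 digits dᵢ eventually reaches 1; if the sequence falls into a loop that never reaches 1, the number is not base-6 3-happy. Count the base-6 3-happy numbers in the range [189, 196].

189: 189 → 153 → 92 → 43 → 3 → 27 → 91 → 36 → 1  (reaches 1)
190: 190 → 190  (repeats 190)
191: 191 → 251 → 251  (repeats 251)
192: 192 → 133 → 92 → 43 → 3 → 27 → 91 → 36 → 1  (reaches 1)
193: 193 → 134 → 99 → 99  (repeats 99)
194: 194 → 141 → 179 → 314 → 81 → 36 → 1  (reaches 1)
195: 195 → 160 → 136 → 155 → 190 → 190  (repeats 190)
196: 196 → 197 → 258 → 3 → 27 → 91 → 36 → 1  (reaches 1)
base-6 3-happy: 189, 192, 194, 196

4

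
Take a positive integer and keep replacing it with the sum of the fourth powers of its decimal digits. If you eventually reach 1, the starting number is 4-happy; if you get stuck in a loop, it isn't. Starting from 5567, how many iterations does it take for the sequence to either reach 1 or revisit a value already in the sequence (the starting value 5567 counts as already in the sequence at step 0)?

3

5567 → 5⁴ + 5⁴ + 6⁴ + 7⁴ = 4947
4947 → 4⁴ + 9⁴ + 4⁴ + 7⁴ = 9474
9474 → 9⁴ + 4⁴ + 7⁴ + 4⁴ = 9474  — 9474 repeats.
That took 3 steps.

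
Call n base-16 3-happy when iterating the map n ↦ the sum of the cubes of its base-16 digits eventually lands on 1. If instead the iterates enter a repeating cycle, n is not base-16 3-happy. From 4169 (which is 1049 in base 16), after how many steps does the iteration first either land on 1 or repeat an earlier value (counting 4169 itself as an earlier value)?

4169 = (1,0,4,9)_16 → 794
794 = (3,1,10)_16 → 1028
1028 = (4,0,4)_16 → 128
128 = (8,0)_16 → 512
512 = (2,0,0)_16 → 8
8 = (8)_16 → 512  — 512 repeats.
That took 6 steps.

6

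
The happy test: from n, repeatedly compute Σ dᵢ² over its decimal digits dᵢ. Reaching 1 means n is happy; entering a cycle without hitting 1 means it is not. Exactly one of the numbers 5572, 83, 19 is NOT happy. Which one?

5572: 5572 → 103 → 10 → 1  — reaches 1 (happy)
83: 83 → 73 → 58 → 89 → 145 → 42 → 20 → 4 → 16 → 37 → 58  — repeats 58 (not happy)
19: 19 → 82 → 68 → 100 → 1  — reaches 1 (happy)

83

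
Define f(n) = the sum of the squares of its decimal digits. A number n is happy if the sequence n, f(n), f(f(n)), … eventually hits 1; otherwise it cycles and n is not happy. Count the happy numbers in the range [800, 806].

800: 800 → 64 → 52 → 29 → 85 → 89 → 145 → 42 → 20 → 4 → 16 → 37 → 58 → 89  (repeats 89)
801: 801 → 65 → 61 → 37 → 58 → 89 → 145 → 42 → 20 → 4 → 16 → 37  (repeats 37)
802: 802 → 68 → 100 → 1  (reaches 1)
803: 803 → 73 → 58 → 89 → 145 → 42 → 20 → 4 → 16 → 37 → 58  (repeats 58)
804: 804 → 80 → 64 → 52 → 29 → 85 → 89 → 145 → 42 → 20 → 4 → 16 → 37 → 58 → 89  (repeats 89)
805: 805 → 89 → 145 → 42 → 20 → 4 → 16 → 37 → 58 → 89  (repeats 89)
806: 806 → 100 → 1  (reaches 1)
happy: 802, 806

2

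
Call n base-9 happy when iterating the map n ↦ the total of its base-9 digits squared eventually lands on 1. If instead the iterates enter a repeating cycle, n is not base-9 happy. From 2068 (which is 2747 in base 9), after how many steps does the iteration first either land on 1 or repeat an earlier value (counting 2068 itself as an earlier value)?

6

2068 = (2,7,4,7)_9 → 2² + 7² + 4² + 7² = 118
118 = (1,4,1)_9 → 1² + 4² + 1² = 18
18 = (2,0)_9 → 2² + 0² = 4
4 = (4)_9 → 4² = 16
16 = (1,7)_9 → 1² + 7² = 50
50 = (5,5)_9 → 5² + 5² = 50  — 50 repeats.
That took 6 steps.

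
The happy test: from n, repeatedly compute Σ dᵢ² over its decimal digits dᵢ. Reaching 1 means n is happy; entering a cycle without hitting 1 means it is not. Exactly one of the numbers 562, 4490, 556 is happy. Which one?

556

562: 562 → 65 → 61 → 37 → 58 → 89 → 145 → 42 → 20 → 4 → 16 → 37  — repeats 37 (not happy)
4490: 4490 → 113 → 11 → 2 → 4 → 16 → 37 → 58 → 89 → 145 → 42 → 20 → 4  — repeats 4 (not happy)
556: 556 → 86 → 100 → 1  — reaches 1 (happy)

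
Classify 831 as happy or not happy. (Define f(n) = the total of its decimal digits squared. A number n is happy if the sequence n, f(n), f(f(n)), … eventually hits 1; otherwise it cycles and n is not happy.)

not happy

831 → 8² + 3² + 1² = 74
74 → 7² + 4² = 65
65 → 6² + 5² = 61
61 → 6² + 1² = 37
37 → 3² + 7² = 58
58 → 5² + 8² = 89
89 → 8² + 9² = 145
145 → 1² + 4² + 5² = 42
42 → 4² + 2² = 20
20 → 2² + 0² = 4
4 → 4² = 16
16 → 1² + 6² = 37  — 37 already seen; the sequence cycles without reaching 1.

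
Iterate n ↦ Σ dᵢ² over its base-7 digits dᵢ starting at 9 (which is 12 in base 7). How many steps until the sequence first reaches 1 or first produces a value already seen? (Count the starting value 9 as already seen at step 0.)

3

9 = (1,2)_7 → 1² + 2² = 1 + 4 = 5
5 = (5)_7 → 5² = 25
25 = (3,4)_7 → 3² + 4² = 9 + 16 = 25  — 25 repeats.
That took 3 steps.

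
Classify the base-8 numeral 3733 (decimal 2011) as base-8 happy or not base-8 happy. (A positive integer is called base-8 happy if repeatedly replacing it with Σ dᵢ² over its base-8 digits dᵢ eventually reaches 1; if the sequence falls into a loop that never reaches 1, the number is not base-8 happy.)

2011 = (3,7,3,3)_8 → 3² + 7² + 3² + 3² = 9 + 49 + 9 + 9 = 76
76 = (1,1,4)_8 → 1² + 1² + 4² = 1 + 1 + 16 = 18
18 = (2,2)_8 → 2² + 2² = 4 + 4 = 8
8 = (1,0)_8 → 1² + 0² = 1 + 0 = 1  — reached 1.

base-8 happy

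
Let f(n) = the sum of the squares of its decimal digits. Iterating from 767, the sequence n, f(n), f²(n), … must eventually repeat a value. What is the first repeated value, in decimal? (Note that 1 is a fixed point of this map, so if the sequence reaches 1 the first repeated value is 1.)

767 → 7² + 6² + 7² = 134
134 → 1² + 3² + 4² = 26
26 → 2² + 6² = 40
40 → 4² + 0² = 16
16 → 1² + 6² = 37
37 → 3² + 7² = 58
58 → 5² + 8² = 89
89 → 8² + 9² = 145
145 → 1² + 4² + 5² = 42
42 → 4² + 2² = 20
20 → 2² + 0² = 4
4 → 4² = 16  — 16 already appeared earlier.

16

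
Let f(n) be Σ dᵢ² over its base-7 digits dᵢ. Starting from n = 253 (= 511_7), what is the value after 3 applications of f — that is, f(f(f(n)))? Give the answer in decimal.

45

253 = (5,1,1)_7 → 5² + 1² + 1² = 25 + 1 + 1 = 27
27 = (3,6)_7 → 3² + 6² = 9 + 36 = 45
45 = (6,3)_7 → 6² + 3² = 36 + 9 = 45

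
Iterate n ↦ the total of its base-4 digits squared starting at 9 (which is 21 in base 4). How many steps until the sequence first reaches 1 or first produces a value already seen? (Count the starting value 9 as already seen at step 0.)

4

9 = (2,1)_4 → 2² + 1² = 4 + 1 = 5
5 = (1,1)_4 → 1² + 1² = 1 + 1 = 2
2 = (2)_4 → 2² = 4
4 = (1,0)_4 → 1² + 0² = 1 + 0 = 1  — reached 1.
That took 4 steps.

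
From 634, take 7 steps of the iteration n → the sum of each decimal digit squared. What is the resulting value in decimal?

20

634 → 6² + 3² + 4² = 61
61 → 6² + 1² = 37
37 → 3² + 7² = 58
58 → 5² + 8² = 89
89 → 8² + 9² = 145
145 → 1² + 4² + 5² = 42
42 → 4² + 2² = 20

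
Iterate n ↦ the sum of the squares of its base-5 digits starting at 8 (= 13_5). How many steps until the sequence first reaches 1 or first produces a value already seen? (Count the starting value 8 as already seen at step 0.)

4

8 = (1,3)_5 → 1² + 3² = 10
10 = (2,0)_5 → 2² + 0² = 4
4 = (4)_5 → 4² = 16
16 = (3,1)_5 → 3² + 1² = 10  — 10 repeats.
That took 4 steps.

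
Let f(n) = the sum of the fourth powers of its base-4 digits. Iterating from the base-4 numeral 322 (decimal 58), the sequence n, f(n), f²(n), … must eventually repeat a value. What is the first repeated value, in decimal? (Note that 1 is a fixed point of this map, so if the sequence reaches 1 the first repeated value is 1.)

83

58 = (3,2,2)_4 → 3⁴ + 2⁴ + 2⁴ = 113
113 = (1,3,0,1)_4 → 1⁴ + 3⁴ + 0⁴ + 1⁴ = 83
83 = (1,1,0,3)_4 → 1⁴ + 1⁴ + 0⁴ + 3⁴ = 83  — 83 already appeared earlier.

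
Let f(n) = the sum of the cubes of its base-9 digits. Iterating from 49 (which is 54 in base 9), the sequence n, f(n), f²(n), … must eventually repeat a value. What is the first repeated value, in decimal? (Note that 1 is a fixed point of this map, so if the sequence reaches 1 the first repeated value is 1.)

189

49 = (5,4)_9 → 189
189 = (2,3,0)_9 → 35
35 = (3,8)_9 → 539
539 = (6,5,8)_9 → 853
853 = (1,1,4,7)_9 → 409
409 = (5,0,4)_9 → 189  — 189 already appeared earlier.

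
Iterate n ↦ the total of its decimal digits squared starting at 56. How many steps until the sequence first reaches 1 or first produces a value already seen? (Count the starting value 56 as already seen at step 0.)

10

56 → 5² + 6² = 25 + 36 = 61
61 → 6² + 1² = 36 + 1 = 37
37 → 3² + 7² = 9 + 49 = 58
58 → 5² + 8² = 25 + 64 = 89
89 → 8² + 9² = 64 + 81 = 145
145 → 1² + 4² + 5² = 1 + 16 + 25 = 42
42 → 4² + 2² = 16 + 4 = 20
20 → 2² + 0² = 4 + 0 = 4
4 → 4² = 16
16 → 1² + 6² = 1 + 36 = 37  — 37 repeats.
That took 10 steps.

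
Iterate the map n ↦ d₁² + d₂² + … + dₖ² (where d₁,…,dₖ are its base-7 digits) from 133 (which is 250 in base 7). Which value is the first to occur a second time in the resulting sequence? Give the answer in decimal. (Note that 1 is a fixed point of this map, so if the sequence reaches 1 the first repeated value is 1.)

29

133 = (2,5,0)_7 → 2² + 5² + 0² = 29
29 = (4,1)_7 → 4² + 1² = 17
17 = (2,3)_7 → 2² + 3² = 13
13 = (1,6)_7 → 1² + 6² = 37
37 = (5,2)_7 → 5² + 2² = 29  — 29 already appeared earlier.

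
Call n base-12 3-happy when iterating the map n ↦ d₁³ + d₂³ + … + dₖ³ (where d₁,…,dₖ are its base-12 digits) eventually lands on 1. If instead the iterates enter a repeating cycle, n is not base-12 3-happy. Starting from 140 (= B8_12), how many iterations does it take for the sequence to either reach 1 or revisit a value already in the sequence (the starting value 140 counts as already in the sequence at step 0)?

9

140 = (11,8)_12 → 11³ + 8³ = 1331 + 512 = 1843
1843 = (1,0,9,7)_12 → 1³ + 0³ + 9³ + 7³ = 1 + 0 + 729 + 343 = 1073
1073 = (7,5,5)_12 → 7³ + 5³ + 5³ = 343 + 125 + 125 = 593
593 = (4,1,5)_12 → 4³ + 1³ + 5³ = 64 + 1 + 125 = 190
190 = (1,3,10)_12 → 1³ + 3³ + 10³ = 1 + 27 + 1000 = 1028
1028 = (7,1,8)_12 → 7³ + 1³ + 8³ = 343 + 1 + 512 = 856
856 = (5,11,4)_12 → 5³ + 11³ + 4³ = 125 + 1331 + 64 = 1520
1520 = (10,6,8)_12 → 10³ + 6³ + 8³ = 1000 + 216 + 512 = 1728
1728 = (1,0,0,0)_12 → 1³ + 0³ + 0³ + 0³ = 1 + 0 + 0 + 0 = 1  — reached 1.
That took 9 steps.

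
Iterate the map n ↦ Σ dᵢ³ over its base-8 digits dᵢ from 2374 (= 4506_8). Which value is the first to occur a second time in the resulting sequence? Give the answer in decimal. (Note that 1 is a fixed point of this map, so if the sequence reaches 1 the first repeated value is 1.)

2374 = (4,5,0,6)_8 → 4³ + 5³ + 0³ + 6³ = 405
405 = (6,2,5)_8 → 6³ + 2³ + 5³ = 349
349 = (5,3,5)_8 → 5³ + 3³ + 5³ = 277
277 = (4,2,5)_8 → 4³ + 2³ + 5³ = 197
197 = (3,0,5)_8 → 3³ + 0³ + 5³ = 152
152 = (2,3,0)_8 → 2³ + 3³ + 0³ = 35
35 = (4,3)_8 → 4³ + 3³ = 91
91 = (1,3,3)_8 → 1³ + 3³ + 3³ = 55
55 = (6,7)_8 → 6³ + 7³ = 559
559 = (1,0,5,7)_8 → 1³ + 0³ + 5³ + 7³ = 469
469 = (7,2,5)_8 → 7³ + 2³ + 5³ = 476
476 = (7,3,4)_8 → 7³ + 3³ + 4³ = 434
434 = (6,6,2)_8 → 6³ + 6³ + 2³ = 440
440 = (6,7,0)_8 → 6³ + 7³ + 0³ = 559  — 559 already appeared earlier.

559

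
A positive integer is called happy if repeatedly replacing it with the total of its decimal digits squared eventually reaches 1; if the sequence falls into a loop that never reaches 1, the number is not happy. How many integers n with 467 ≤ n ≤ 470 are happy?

467: 467 → 101 → 2 → 4 → 16 → 37 → 58 → 89 → 145 → 42 → 20 → 4  (repeats 4)
468: 468 → 116 → 38 → 73 → 58 → 89 → 145 → 42 → 20 → 4 → 16 → 37 → 58  (repeats 58)
469: 469 → 133 → 19 → 82 → 68 → 100 → 1  (reaches 1)
470: 470 → 65 → 61 → 37 → 58 → 89 → 145 → 42 → 20 → 4 → 16 → 37  (repeats 37)
happy: 469

1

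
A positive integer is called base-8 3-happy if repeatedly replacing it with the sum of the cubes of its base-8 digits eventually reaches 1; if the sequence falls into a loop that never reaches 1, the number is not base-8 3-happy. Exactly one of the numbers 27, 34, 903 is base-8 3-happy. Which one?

34

27: 27 → 54 → 432 → 432  — repeats 432 (not base-8 3-happy)
34: 34 → 72 → 2 → 8 → 1  — reaches 1 (base-8 3-happy)
903: 903 → 560 → 217 → 55 → 559 → 469 → 476 → 434 → 440 → 559  — repeats 559 (not base-8 3-happy)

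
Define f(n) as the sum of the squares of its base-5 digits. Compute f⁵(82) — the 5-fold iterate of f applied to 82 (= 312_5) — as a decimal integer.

82 = (3,1,2)_5 → 3² + 1² + 2² = 14
14 = (2,4)_5 → 2² + 4² = 20
20 = (4,0)_5 → 4² + 0² = 16
16 = (3,1)_5 → 3² + 1² = 10
10 = (2,0)_5 → 2² + 0² = 4

4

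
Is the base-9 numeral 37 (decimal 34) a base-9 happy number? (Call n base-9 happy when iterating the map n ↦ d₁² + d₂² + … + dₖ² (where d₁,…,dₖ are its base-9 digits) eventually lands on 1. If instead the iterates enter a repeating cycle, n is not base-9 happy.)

34 = (3,7)_9 → 3² + 7² = 9 + 49 = 58
58 = (6,4)_9 → 6² + 4² = 36 + 16 = 52
52 = (5,7)_9 → 5² + 7² = 25 + 49 = 74
74 = (8,2)_9 → 8² + 2² = 64 + 4 = 68
68 = (7,5)_9 → 7² + 5² = 49 + 25 = 74  — 74 already seen; the sequence cycles without reaching 1.

not base-9 happy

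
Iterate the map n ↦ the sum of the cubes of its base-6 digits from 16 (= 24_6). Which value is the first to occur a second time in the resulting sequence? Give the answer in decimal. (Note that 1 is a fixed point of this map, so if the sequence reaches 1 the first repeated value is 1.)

16 = (2,4)_6 → 2³ + 4³ = 8 + 64 = 72
72 = (2,0,0)_6 → 2³ + 0³ + 0³ = 8 + 0 + 0 = 8
8 = (1,2)_6 → 1³ + 2³ = 1 + 8 = 9
9 = (1,3)_6 → 1³ + 3³ = 1 + 27 = 28
28 = (4,4)_6 → 4³ + 4³ = 64 + 64 = 128
128 = (3,3,2)_6 → 3³ + 3³ + 2³ = 27 + 27 + 8 = 62
62 = (1,4,2)_6 → 1³ + 4³ + 2³ = 1 + 64 + 8 = 73
73 = (2,0,1)_6 → 2³ + 0³ + 1³ = 8 + 0 + 1 = 9  — 9 already appeared earlier.

9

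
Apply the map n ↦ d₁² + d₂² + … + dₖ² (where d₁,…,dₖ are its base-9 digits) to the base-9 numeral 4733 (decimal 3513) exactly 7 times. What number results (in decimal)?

53

3513 = (4,7,3,3)_9 → 83
83 = (1,0,2)_9 → 5
5 = (5)_9 → 25
25 = (2,7)_9 → 53
53 = (5,8)_9 → 89
89 = (1,0,8)_9 → 65
65 = (7,2)_9 → 53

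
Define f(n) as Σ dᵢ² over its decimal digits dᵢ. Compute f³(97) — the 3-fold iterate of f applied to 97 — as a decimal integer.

97 → 9² + 7² = 130
130 → 1² + 3² + 0² = 10
10 → 1² + 0² = 1

1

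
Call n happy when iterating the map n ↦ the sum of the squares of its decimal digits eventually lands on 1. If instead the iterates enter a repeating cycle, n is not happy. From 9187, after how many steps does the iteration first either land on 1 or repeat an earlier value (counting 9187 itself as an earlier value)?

15

9187 → 195
195 → 107
107 → 50
50 → 25
25 → 29
29 → 85
85 → 89
89 → 145
145 → 42
42 → 20
20 → 4
4 → 16
16 → 37
37 → 58
58 → 89  — 89 repeats.
That took 15 steps.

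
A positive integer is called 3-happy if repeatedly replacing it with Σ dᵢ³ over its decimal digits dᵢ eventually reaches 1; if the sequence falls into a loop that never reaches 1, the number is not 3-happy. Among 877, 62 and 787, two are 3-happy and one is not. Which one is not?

62

877: 877 → 1198 → 1243 → 100 → 1  — reaches 1 (3-happy)
62: 62 → 224 → 80 → 512 → 134 → 92 → 737 → 713 → 371 → 371  — repeats 371 (not 3-happy)
787: 787 → 1198 → 1243 → 100 → 1  — reaches 1 (3-happy)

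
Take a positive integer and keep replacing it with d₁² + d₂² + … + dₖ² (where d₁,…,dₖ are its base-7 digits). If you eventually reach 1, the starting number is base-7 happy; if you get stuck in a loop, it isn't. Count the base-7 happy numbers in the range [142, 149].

1

142: 142 → 44 → 40 → 50 → 2 → 4 → 16 → 8 → 2  — not base-7 happy
143: 143 → 49 → 1  — base-7 happy
144: 144 → 56 → 2 → 4 → 16 → 8 → 2  — not base-7 happy
145: 145 → 65 → 9 → 5 → 25 → 25  — not base-7 happy
146: 146 → 76 → 46 → 52 → 10 → 10  — not base-7 happy
147: 147 → 9 → 5 → 25 → 25  — not base-7 happy
148: 148 → 10 → 10  — not base-7 happy
149: 149 → 13 → 37 → 29 → 17 → 13  — not base-7 happy
base-7 happy: 143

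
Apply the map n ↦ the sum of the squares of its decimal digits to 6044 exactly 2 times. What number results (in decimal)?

6044 → 6² + 0² + 4² + 4² = 68
68 → 6² + 8² = 100

100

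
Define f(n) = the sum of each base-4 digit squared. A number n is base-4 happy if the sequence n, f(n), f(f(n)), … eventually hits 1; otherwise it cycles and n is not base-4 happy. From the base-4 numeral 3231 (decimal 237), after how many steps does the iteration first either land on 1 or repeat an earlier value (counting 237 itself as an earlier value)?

237 = (3,2,3,1)_4 → 3² + 2² + 3² + 1² = 9 + 4 + 9 + 1 = 23
23 = (1,1,3)_4 → 1² + 1² + 3² = 1 + 1 + 9 = 11
11 = (2,3)_4 → 2² + 3² = 4 + 9 = 13
13 = (3,1)_4 → 3² + 1² = 9 + 1 = 10
10 = (2,2)_4 → 2² + 2² = 4 + 4 = 8
8 = (2,0)_4 → 2² + 0² = 4 + 0 = 4
4 = (1,0)_4 → 1² + 0² = 1 + 0 = 1  — reached 1.
That took 7 steps.

7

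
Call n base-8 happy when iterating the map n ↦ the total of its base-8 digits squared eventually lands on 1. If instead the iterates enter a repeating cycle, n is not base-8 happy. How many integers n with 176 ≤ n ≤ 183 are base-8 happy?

176: 176 → 40 → 25 → 10 → 5 → 25  (repeats 25)
177: 177 → 41 → 26 → 13 → 26  (repeats 26)
178: 178 → 44 → 41 → 26 → 13 → 26  (repeats 26)
179: 179 → 49 → 37 → 41 → 26 → 13 → 26  (repeats 26)
180: 180 → 56 → 49 → 37 → 41 → 26 → 13 → 26  (repeats 26)
181: 181 → 65 → 2 → 4 → 16 → 4  (repeats 4)
182: 182 → 76 → 18 → 8 → 1  (reaches 1)
183: 183 → 89 → 11 → 10 → 5 → 25 → 10  (repeats 10)
base-8 happy: 182

1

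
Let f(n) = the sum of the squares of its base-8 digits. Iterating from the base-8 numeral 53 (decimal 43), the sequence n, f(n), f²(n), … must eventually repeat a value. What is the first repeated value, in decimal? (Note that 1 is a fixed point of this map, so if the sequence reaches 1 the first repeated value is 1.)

43 = (5,3)_8 → 34
34 = (4,2)_8 → 20
20 = (2,4)_8 → 20  — 20 already appeared earlier.

20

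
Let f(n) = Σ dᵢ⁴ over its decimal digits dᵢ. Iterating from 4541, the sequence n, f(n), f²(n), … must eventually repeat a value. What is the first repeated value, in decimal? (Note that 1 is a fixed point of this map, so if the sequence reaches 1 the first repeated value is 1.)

4541 → 4⁴ + 5⁴ + 4⁴ + 1⁴ = 256 + 625 + 256 + 1 = 1138
1138 → 1⁴ + 1⁴ + 3⁴ + 8⁴ = 1 + 1 + 81 + 4096 = 4179
4179 → 4⁴ + 1⁴ + 7⁴ + 9⁴ = 256 + 1 + 2401 + 6561 = 9219
9219 → 9⁴ + 2⁴ + 1⁴ + 9⁴ = 6561 + 16 + 1 + 6561 = 13139
13139 → 1⁴ + 3⁴ + 1⁴ + 3⁴ + 9⁴ = 1 + 81 + 1 + 81 + 6561 = 6725
6725 → 6⁴ + 7⁴ + 2⁴ + 5⁴ = 1296 + 2401 + 16 + 625 = 4338
4338 → 4⁴ + 3⁴ + 3⁴ + 8⁴ = 256 + 81 + 81 + 4096 = 4514
4514 → 4⁴ + 5⁴ + 1⁴ + 4⁴ = 256 + 625 + 1 + 256 = 1138  — 1138 already appeared earlier.

1138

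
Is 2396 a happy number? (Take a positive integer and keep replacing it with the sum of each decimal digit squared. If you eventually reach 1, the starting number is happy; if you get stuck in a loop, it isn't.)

2396 → 2² + 3² + 9² + 6² = 4 + 9 + 81 + 36 = 130
130 → 1² + 3² + 0² = 1 + 9 + 0 = 10
10 → 1² + 0² = 1 + 0 = 1  — reached 1.

happy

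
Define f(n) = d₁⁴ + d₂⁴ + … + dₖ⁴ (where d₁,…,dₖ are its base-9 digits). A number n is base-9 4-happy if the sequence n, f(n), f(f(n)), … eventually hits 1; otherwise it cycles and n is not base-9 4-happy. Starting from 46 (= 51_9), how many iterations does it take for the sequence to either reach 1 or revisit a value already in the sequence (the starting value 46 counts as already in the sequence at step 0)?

15

46 = (5,1)_9 → 5⁴ + 1⁴ = 626
626 = (7,6,5)_9 → 7⁴ + 6⁴ + 5⁴ = 4322
4322 = (5,8,3,2)_9 → 5⁴ + 8⁴ + 3⁴ + 2⁴ = 4818
4818 = (6,5,4,3)_9 → 6⁴ + 5⁴ + 4⁴ + 3⁴ = 2258
2258 = (3,0,7,8)_9 → 3⁴ + 0⁴ + 7⁴ + 8⁴ = 6578
6578 = (1,0,0,1,8)_9 → 1⁴ + 0⁴ + 0⁴ + 1⁴ + 8⁴ = 4098
4098 = (5,5,5,3)_9 → 5⁴ + 5⁴ + 5⁴ + 3⁴ = 1956
1956 = (2,6,1,3)_9 → 2⁴ + 6⁴ + 1⁴ + 3⁴ = 1394
1394 = (1,8,1,8)_9 → 1⁴ + 8⁴ + 1⁴ + 8⁴ = 8194
8194 = (1,2,2,1,4)_9 → 1⁴ + 2⁴ + 2⁴ + 1⁴ + 4⁴ = 290
290 = (3,5,2)_9 → 3⁴ + 5⁴ + 2⁴ = 722
722 = (8,8,2)_9 → 8⁴ + 8⁴ + 2⁴ = 8208
8208 = (1,2,2,3,0)_9 → 1⁴ + 2⁴ + 2⁴ + 3⁴ + 0⁴ = 114
114 = (1,3,6)_9 → 1⁴ + 3⁴ + 6⁴ = 1378
1378 = (1,8,0,1)_9 → 1⁴ + 8⁴ + 0⁴ + 1⁴ = 4098  — 4098 repeats.
That took 15 steps.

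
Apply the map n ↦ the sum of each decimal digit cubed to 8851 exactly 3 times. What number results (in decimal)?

352

8851 → 8³ + 8³ + 5³ + 1³ = 512 + 512 + 125 + 1 = 1150
1150 → 1³ + 1³ + 5³ + 0³ = 1 + 1 + 125 + 0 = 127
127 → 1³ + 2³ + 7³ = 1 + 8 + 343 = 352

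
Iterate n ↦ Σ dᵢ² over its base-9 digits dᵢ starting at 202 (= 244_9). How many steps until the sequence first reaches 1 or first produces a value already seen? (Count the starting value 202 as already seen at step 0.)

4

202 = (2,4,4)_9 → 36
36 = (4,0)_9 → 16
16 = (1,7)_9 → 50
50 = (5,5)_9 → 50  — 50 repeats.
That took 4 steps.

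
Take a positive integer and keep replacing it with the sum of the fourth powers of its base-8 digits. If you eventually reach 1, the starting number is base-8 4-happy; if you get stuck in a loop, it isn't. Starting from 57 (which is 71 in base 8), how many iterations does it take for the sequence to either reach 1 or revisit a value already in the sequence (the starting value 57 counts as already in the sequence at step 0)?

5

57 = (7,1)_8 → 2402
2402 = (4,5,4,2)_8 → 1153
1153 = (2,2,0,1)_8 → 33
33 = (4,1)_8 → 257
257 = (4,0,1)_8 → 257  — 257 repeats.
That took 5 steps.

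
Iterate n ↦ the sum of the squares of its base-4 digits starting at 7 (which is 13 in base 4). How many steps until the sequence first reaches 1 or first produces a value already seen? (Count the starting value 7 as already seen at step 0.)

7 = (1,3)_4 → 10
10 = (2,2)_4 → 8
8 = (2,0)_4 → 4
4 = (1,0)_4 → 1  — reached 1.
That took 4 steps.

4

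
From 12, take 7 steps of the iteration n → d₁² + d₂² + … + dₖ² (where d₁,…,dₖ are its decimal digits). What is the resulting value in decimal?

42

12 → 1² + 2² = 5
5 → 5² = 25
25 → 2² + 5² = 29
29 → 2² + 9² = 85
85 → 8² + 5² = 89
89 → 8² + 9² = 145
145 → 1² + 4² + 5² = 42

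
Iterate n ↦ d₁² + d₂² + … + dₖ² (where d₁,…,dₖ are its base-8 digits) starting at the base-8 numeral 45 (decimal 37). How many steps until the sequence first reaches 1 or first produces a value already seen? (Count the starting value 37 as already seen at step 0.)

37 = (4,5)_8 → 4² + 5² = 16 + 25 = 41
41 = (5,1)_8 → 5² + 1² = 25 + 1 = 26
26 = (3,2)_8 → 3² + 2² = 9 + 4 = 13
13 = (1,5)_8 → 1² + 5² = 1 + 25 = 26  — 26 repeats.
That took 4 steps.

4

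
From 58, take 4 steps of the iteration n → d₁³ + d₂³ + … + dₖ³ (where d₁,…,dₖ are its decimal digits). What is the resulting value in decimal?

58 → 5³ + 8³ = 125 + 512 = 637
637 → 6³ + 3³ + 7³ = 216 + 27 + 343 = 586
586 → 5³ + 8³ + 6³ = 125 + 512 + 216 = 853
853 → 8³ + 5³ + 3³ = 512 + 125 + 27 = 664

664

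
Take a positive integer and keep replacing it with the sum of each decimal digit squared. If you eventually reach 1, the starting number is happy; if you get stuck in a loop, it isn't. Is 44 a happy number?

44 → 4² + 4² = 32
32 → 3² + 2² = 13
13 → 1² + 3² = 10
10 → 1² + 0² = 1  — reached 1.

happy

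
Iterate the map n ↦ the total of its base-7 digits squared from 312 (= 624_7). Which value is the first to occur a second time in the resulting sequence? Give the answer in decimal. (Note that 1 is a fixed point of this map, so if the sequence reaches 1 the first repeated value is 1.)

312 = (6,2,4)_7 → 56
56 = (1,1,0)_7 → 2
2 = (2)_7 → 4
4 = (4)_7 → 16
16 = (2,2)_7 → 8
8 = (1,1)_7 → 2  — 2 already appeared earlier.

2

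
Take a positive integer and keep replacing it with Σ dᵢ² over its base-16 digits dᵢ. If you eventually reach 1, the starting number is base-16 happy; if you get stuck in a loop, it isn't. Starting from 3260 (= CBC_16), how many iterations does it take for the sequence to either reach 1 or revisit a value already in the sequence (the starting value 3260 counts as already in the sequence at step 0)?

3260 = (12,11,12)_16 → 12² + 11² + 12² = 144 + 121 + 144 = 409
409 = (1,9,9)_16 → 1² + 9² + 9² = 1 + 81 + 81 = 163
163 = (10,3)_16 → 10² + 3² = 100 + 9 = 109
109 = (6,13)_16 → 6² + 13² = 36 + 169 = 205
205 = (12,13)_16 → 12² + 13² = 144 + 169 = 313
313 = (1,3,9)_16 → 1² + 3² + 9² = 1 + 9 + 81 = 91
91 = (5,11)_16 → 5² + 11² = 25 + 121 = 146
146 = (9,2)_16 → 9² + 2² = 81 + 4 = 85
85 = (5,5)_16 → 5² + 5² = 25 + 25 = 50
50 = (3,2)_16 → 3² + 2² = 9 + 4 = 13
13 = (13)_16 → 13² = 169
169 = (10,9)_16 → 10² + 9² = 100 + 81 = 181
181 = (11,5)_16 → 11² + 5² = 121 + 25 = 146  — 146 repeats.
That took 13 steps.

13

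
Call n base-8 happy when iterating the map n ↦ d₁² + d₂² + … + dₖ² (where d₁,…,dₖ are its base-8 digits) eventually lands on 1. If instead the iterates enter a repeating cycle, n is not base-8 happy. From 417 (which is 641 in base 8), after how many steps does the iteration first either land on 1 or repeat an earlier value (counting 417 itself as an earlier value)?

417 = (6,4,1)_8 → 53
53 = (6,5)_8 → 61
61 = (7,5)_8 → 74
74 = (1,1,2)_8 → 6
6 = (6)_8 → 36
36 = (4,4)_8 → 32
32 = (4,0)_8 → 16
16 = (2,0)_8 → 4
4 = (4)_8 → 16  — 16 repeats.
That took 9 steps.

9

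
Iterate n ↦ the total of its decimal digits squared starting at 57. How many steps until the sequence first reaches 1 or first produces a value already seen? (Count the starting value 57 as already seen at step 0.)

12

57 → 5² + 7² = 25 + 49 = 74
74 → 7² + 4² = 49 + 16 = 65
65 → 6² + 5² = 36 + 25 = 61
61 → 6² + 1² = 36 + 1 = 37
37 → 3² + 7² = 9 + 49 = 58
58 → 5² + 8² = 25 + 64 = 89
89 → 8² + 9² = 64 + 81 = 145
145 → 1² + 4² + 5² = 1 + 16 + 25 = 42
42 → 4² + 2² = 16 + 4 = 20
20 → 2² + 0² = 4 + 0 = 4
4 → 4² = 16
16 → 1² + 6² = 1 + 36 = 37  — 37 repeats.
That took 12 steps.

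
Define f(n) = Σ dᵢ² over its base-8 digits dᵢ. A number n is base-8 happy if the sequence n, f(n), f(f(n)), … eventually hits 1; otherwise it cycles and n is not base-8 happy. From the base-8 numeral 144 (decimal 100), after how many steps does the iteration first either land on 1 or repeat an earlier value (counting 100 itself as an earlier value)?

100 = (1,4,4)_8 → 1² + 4² + 4² = 1 + 16 + 16 = 33
33 = (4,1)_8 → 4² + 1² = 16 + 1 = 17
17 = (2,1)_8 → 2² + 1² = 4 + 1 = 5
5 = (5)_8 → 5² = 25
25 = (3,1)_8 → 3² + 1² = 9 + 1 = 10
10 = (1,2)_8 → 1² + 2² = 1 + 4 = 5  — 5 repeats.
That took 6 steps.

6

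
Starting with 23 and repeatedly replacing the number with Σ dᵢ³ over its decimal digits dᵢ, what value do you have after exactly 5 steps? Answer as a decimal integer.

23 → 35
35 → 152
152 → 134
134 → 92
92 → 737

737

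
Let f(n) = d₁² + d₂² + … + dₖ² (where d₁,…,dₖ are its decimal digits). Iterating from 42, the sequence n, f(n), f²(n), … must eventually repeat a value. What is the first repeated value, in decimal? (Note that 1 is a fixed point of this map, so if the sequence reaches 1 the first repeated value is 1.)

42

42 → 4² + 2² = 20
20 → 2² + 0² = 4
4 → 4² = 16
16 → 1² + 6² = 37
37 → 3² + 7² = 58
58 → 5² + 8² = 89
89 → 8² + 9² = 145
145 → 1² + 4² + 5² = 42  — 42 already appeared earlier.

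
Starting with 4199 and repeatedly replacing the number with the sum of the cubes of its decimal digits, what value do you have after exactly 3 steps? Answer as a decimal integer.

4199 → 4³ + 1³ + 9³ + 9³ = 64 + 1 + 729 + 729 = 1523
1523 → 1³ + 5³ + 2³ + 3³ = 1 + 125 + 8 + 27 = 161
161 → 1³ + 6³ + 1³ = 1 + 216 + 1 = 218

218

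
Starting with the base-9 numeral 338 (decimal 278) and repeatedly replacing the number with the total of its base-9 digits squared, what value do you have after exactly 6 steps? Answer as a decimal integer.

278 = (3,3,8)_9 → 3² + 3² + 8² = 82
82 = (1,0,1)_9 → 1² + 0² + 1² = 2
2 = (2)_9 → 2² = 4
4 = (4)_9 → 4² = 16
16 = (1,7)_9 → 1² + 7² = 50
50 = (5,5)_9 → 5² + 5² = 50

50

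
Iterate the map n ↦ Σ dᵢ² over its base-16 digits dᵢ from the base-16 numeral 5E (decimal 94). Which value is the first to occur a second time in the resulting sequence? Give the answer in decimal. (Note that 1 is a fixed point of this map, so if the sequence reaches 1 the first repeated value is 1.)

94 = (5,14)_16 → 5² + 14² = 221
221 = (13,13)_16 → 13² + 13² = 338
338 = (1,5,2)_16 → 1² + 5² + 2² = 30
30 = (1,14)_16 → 1² + 14² = 197
197 = (12,5)_16 → 12² + 5² = 169
169 = (10,9)_16 → 10² + 9² = 181
181 = (11,5)_16 → 11² + 5² = 146
146 = (9,2)_16 → 9² + 2² = 85
85 = (5,5)_16 → 5² + 5² = 50
50 = (3,2)_16 → 3² + 2² = 13
13 = (13)_16 → 13² = 169  — 169 already appeared earlier.

169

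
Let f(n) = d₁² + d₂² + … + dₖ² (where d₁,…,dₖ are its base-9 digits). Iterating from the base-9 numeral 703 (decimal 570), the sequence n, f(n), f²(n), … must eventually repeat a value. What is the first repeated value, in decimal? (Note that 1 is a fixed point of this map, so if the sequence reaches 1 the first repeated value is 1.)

74

570 = (7,0,3)_9 → 7² + 0² + 3² = 58
58 = (6,4)_9 → 6² + 4² = 52
52 = (5,7)_9 → 5² + 7² = 74
74 = (8,2)_9 → 8² + 2² = 68
68 = (7,5)_9 → 7² + 5² = 74  — 74 already appeared earlier.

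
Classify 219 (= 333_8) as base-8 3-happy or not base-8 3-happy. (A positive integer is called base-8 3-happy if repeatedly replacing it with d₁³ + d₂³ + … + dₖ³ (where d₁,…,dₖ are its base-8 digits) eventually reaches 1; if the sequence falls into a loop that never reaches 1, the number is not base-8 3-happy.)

base-8 3-happy

219 = (3,3,3)_8 → 3³ + 3³ + 3³ = 81
81 = (1,2,1)_8 → 1³ + 2³ + 1³ = 10
10 = (1,2)_8 → 1³ + 2³ = 9
9 = (1,1)_8 → 1³ + 1³ = 2
2 = (2)_8 → 2³ = 8
8 = (1,0)_8 → 1³ + 0³ = 1  — reached 1.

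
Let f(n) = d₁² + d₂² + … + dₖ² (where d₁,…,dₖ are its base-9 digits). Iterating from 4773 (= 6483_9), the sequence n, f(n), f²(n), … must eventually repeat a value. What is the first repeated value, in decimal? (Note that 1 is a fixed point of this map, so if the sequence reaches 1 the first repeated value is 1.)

4773 = (6,4,8,3)_9 → 6² + 4² + 8² + 3² = 36 + 16 + 64 + 9 = 125
125 = (1,4,8)_9 → 1² + 4² + 8² = 1 + 16 + 64 = 81
81 = (1,0,0)_9 → 1² + 0² + 0² = 1 + 0 + 0 = 1  — reached the fixed point 1.
1 → 1, so 1 is the first repeated value.

1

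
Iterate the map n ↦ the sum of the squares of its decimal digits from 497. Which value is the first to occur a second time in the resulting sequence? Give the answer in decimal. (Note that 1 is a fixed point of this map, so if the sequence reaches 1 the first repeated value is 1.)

497 → 4² + 9² + 7² = 16 + 81 + 49 = 146
146 → 1² + 4² + 6² = 1 + 16 + 36 = 53
53 → 5² + 3² = 25 + 9 = 34
34 → 3² + 4² = 9 + 16 = 25
25 → 2² + 5² = 4 + 25 = 29
29 → 2² + 9² = 4 + 81 = 85
85 → 8² + 5² = 64 + 25 = 89
89 → 8² + 9² = 64 + 81 = 145
145 → 1² + 4² + 5² = 1 + 16 + 25 = 42
42 → 4² + 2² = 16 + 4 = 20
20 → 2² + 0² = 4 + 0 = 4
4 → 4² = 16
16 → 1² + 6² = 1 + 36 = 37
37 → 3² + 7² = 9 + 49 = 58
58 → 5² + 8² = 25 + 64 = 89  — 89 already appeared earlier.

89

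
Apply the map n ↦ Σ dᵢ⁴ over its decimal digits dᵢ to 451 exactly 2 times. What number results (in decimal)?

451 → 4⁴ + 5⁴ + 1⁴ = 256 + 625 + 1 = 882
882 → 8⁴ + 8⁴ + 2⁴ = 4096 + 4096 + 16 = 8208

8208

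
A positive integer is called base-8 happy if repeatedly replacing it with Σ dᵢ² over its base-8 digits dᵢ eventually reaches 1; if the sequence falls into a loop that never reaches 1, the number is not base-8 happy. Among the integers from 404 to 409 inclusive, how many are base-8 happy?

404: 404 → 56 → 49 → 37 → 41 → 26 → 13 → 26  — not base-8 happy
405: 405 → 65 → 2 → 4 → 16 → 4  — not base-8 happy
406: 406 → 76 → 18 → 8 → 1  — base-8 happy
407: 407 → 89 → 11 → 10 → 5 → 25 → 10  — not base-8 happy
408: 408 → 45 → 50 → 40 → 25 → 10 → 5 → 25  — not base-8 happy
409: 409 → 46 → 61 → 74 → 6 → 36 → 32 → 16 → 4 → 16  — not base-8 happy
base-8 happy: 406

1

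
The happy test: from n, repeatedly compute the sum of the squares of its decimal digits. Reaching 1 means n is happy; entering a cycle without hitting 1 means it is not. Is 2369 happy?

happy

2369 → 2² + 3² + 6² + 9² = 4 + 9 + 36 + 81 = 130
130 → 1² + 3² + 0² = 1 + 9 + 0 = 10
10 → 1² + 0² = 1 + 0 = 1  — reached 1.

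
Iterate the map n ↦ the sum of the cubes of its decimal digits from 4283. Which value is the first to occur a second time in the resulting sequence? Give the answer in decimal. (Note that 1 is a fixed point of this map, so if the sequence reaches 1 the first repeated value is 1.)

4283 → 4³ + 2³ + 8³ + 3³ = 611
611 → 6³ + 1³ + 1³ = 218
218 → 2³ + 1³ + 8³ = 521
521 → 5³ + 2³ + 1³ = 134
134 → 1³ + 3³ + 4³ = 92
92 → 9³ + 2³ = 737
737 → 7³ + 3³ + 7³ = 713
713 → 7³ + 1³ + 3³ = 371
371 → 3³ + 7³ + 1³ = 371  — 371 already appeared earlier.

371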